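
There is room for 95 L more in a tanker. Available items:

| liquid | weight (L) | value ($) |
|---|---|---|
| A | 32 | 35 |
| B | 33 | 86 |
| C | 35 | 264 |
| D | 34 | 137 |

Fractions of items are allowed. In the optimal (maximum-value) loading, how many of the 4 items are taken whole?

Sort by value per unit weight and fill in that order.
Order: C (264/35=7.54) > D (137/34=4.03) > B (86/33=2.61) > A (35/32=1.09)
Fill: take C (35 @ 264) → take D (34 @ 137) → take 26/33 of B → 67.76; 95/95 used.
2 item(s) taken whole; one partial (take 26/33 of B).

2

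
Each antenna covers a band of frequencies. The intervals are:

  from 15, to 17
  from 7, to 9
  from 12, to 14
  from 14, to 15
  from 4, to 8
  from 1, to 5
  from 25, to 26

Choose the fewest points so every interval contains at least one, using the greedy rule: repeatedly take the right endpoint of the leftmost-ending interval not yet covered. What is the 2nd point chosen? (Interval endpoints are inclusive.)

9

Sort by right endpoint; whenever an interval is uncovered, place a point at its right end.
By right end: [1,5]  [4,8]  [7,9]  [12,14]  [14,15]  [15,17]  [25,26]
[1,5] uncovered → point at 5; [7,9] uncovered → point at 9; [12,14] uncovered → point at 14; [15,17] uncovered → point at 17; [25,26] uncovered → point at 26.
Points: 5, 9, 14, 17, 26 (5 total).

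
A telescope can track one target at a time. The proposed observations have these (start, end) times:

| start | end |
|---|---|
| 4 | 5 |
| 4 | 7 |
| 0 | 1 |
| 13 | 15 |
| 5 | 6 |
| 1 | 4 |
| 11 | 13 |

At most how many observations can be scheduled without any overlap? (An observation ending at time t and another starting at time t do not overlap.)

6

Order by finish time; keep every interval that doesn't clash with the previous kept one.
Sorted by end: (0,1)  (1,4)  (4,5)  (5,6)  (4,7)  (11,13)  (13,15)
take (0,1); take (1,4); take (4,5); take (5,6); take (11,13); take (13,15).
Selected 6 observations.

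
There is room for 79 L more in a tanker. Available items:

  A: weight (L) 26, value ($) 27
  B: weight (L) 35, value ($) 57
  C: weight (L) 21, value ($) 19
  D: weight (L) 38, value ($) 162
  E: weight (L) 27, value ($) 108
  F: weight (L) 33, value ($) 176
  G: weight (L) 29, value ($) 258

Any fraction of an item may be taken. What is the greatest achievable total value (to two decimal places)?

506.47

Greedy by value/weight ratio, highest first.
Ratios (sorted): G 8.90, F 5.33, D 4.26, E 4.00, B 1.63, A 1.04, C 0.90
take G (29 @ 258); take F (33 @ 176); take 17/38 of D → 72.47. Capacity used 79/79.
Total value = 506.47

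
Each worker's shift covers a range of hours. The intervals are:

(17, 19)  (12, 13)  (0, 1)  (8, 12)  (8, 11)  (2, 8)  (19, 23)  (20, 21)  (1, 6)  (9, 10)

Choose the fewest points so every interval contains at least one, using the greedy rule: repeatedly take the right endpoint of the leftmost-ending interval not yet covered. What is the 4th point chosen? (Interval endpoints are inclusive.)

Sort by right endpoint; whenever an interval is uncovered, place a point at its right end.
By right end: [0,1]  [1,6]  [2,8]  [9,10]  [8,11]  [8,12]  [12,13]  [17,19]  [20,21]  [19,23]
[0,1] uncovered → point at 1; [2,8] uncovered → point at 8; [9,10] uncovered → point at 10; [12,13] uncovered → point at 13; [17,19] uncovered → point at 19; [20,21] uncovered → point at 21.
Points: 1, 8, 10, 13, 19, 21 (6 total).

13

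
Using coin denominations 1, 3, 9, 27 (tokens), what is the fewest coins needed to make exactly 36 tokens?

36 = 1×27 + 1×9
Total coins = 1 + 1 = 2

2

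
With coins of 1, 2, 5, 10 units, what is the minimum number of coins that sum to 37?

5

37 = 3×10 + 1×5 + 1×2
Total coins = 3 + 1 + 1 = 5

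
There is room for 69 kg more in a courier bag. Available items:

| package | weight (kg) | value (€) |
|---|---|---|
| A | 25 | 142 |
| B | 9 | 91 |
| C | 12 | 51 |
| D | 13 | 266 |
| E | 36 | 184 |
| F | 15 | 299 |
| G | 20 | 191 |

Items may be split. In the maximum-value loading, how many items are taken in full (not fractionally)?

4

Order: D (266/13=20.46) > F (299/15=19.93) > B (91/9=10.11) > G (191/20=9.55) > A (142/25=5.68) > E (184/36=5.11) > C (51/12=4.25)
Fill: take D (13 @ 266) → take F (15 @ 299) → take B (9 @ 91) → take G (20 @ 191) → take 12/25 of A → 68.16; 69/69 used.
4 item(s) taken whole; one partial (take 12/25 of A).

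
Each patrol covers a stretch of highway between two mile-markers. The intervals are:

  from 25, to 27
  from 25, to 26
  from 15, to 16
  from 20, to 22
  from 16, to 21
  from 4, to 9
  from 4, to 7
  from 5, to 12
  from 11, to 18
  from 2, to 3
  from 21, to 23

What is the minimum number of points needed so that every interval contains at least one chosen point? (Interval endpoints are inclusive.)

5

Process intervals by earliest right end; each time one isn't hit yet, stab at its right endpoint.
Sorted: [2,3] [4,7] [4,9] [5,12] [15,16] [11,18] [16,21] [20,22] [21,23] [25,26] [25,27]
{[2,3]} hit by 3; {[4,7],[4,9],[5,12]} hit by 7; {[15,16],[11,18],[16,21]} hit by 16; {[20,22],[21,23]} hit by 22; {[25,26],[25,27]} hit by 26.
Points: 3, 7, 16, 22, 26 (5 total).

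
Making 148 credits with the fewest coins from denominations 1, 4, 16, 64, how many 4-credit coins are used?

1

Greedy: take as many of the largest coin as possible, then repeat with the remainder.
148 = 2×64 + 1×16 + 1×4
Count of 4: 1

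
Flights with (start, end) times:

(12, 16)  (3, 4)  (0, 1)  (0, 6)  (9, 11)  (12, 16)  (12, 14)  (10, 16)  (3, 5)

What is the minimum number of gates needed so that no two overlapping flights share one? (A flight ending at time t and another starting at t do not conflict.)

Count concurrent intervals with a sweep; the peak is the room count.
Events (time:±→running): 0:+→1 0:+→2 1:-→1 3:+→2 3:+→3 4:-→2 5:-→1 6:-→0 9:+→1 10:+→2 11:-→1 12:+→2 12:+→3 12:+→4 … peak 4.

4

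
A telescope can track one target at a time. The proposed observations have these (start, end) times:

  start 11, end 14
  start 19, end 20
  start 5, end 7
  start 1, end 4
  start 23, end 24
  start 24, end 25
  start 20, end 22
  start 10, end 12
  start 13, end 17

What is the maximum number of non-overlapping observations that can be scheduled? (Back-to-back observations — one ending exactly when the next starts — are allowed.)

8

By end time: (1,4), (5,7), (10,12), (11,14), (13,17), (19,20), (20,22), (23,24), (24,25).
Pick (1,4); next start ≥ 4 → (5,7); next start ≥ 7 → (10,12); next start ≥ 12 → (13,17); next start ≥ 17 → (19,20); next start ≥ 20 → (20,22); next start ≥ 22 → (23,24); next start ≥ 24 → (24,25).
Selected 8 observations.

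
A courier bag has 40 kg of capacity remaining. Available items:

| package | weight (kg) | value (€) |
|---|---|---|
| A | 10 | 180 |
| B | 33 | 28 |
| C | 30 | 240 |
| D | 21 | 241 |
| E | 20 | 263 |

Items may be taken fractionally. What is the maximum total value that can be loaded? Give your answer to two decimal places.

557.76

Order: A (180/10=18.00) > E (263/20=13.15) > D (241/21=11.48) > C (240/30=8.00) > B (28/33=0.85)
Fill: take A (10 @ 180) → take E (20 @ 263) → take 10/21 of D → 114.76; 40/40 used.
Total value = 557.76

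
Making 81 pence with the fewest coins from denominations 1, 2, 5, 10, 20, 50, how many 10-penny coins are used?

1

81 − 1×50→31 − 1×20→11 − 1×10→1 − 1×1→0
Count of 10: 1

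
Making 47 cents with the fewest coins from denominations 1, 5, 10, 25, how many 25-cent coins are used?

Greedy: take as many of the largest coin as possible, then repeat with the remainder.
47 = 1×25 + 2×10 + 2×1
Count of 25: 1

1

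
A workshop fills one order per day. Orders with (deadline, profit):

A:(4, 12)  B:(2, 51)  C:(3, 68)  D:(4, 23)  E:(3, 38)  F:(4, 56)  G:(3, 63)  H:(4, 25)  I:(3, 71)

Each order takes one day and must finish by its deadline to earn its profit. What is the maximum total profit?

258

Take jobs in profit order; each goes to the latest open slot no later than its deadline.
By profit: I(d3,71), C(d3,68), G(d3,63), F(d4,56), B(d2,51), E(d3,38), H(d4,25), D(d4,23), A(d4,12)
I→slot 3; C→slot 2; G→slot 1; F→slot 4; B skipped; E skipped; H skipped; D skipped; A skipped.
Profit = 63 + 68 + 71 + 56 = 258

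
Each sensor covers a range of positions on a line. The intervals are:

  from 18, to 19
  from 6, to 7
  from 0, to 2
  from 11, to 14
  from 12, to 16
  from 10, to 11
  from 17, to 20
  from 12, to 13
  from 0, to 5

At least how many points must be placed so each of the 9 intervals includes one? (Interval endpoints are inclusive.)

Sorted: [0,2] [0,5] [6,7] [10,11] [12,13] [11,14] [12,16] [18,19] [17,20]
{[0,2],[0,5]} hit by 2; {[6,7]} hit by 7; {[10,11]} hit by 11; {[12,13],[11,14],[12,16]} hit by 13; {[18,19],[17,20]} hit by 19.
Points: 2, 7, 11, 13, 19 (5 total).

5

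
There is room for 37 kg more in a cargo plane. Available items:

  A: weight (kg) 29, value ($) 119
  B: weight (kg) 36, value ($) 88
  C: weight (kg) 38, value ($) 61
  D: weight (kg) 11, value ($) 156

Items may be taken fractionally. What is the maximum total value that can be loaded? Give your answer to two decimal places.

262.69

Sort by value per unit weight and fill in that order.
Ratios (sorted): D 14.18, A 4.10, B 2.44, C 1.61
take D (11 @ 156); take 26/29 of A → 106.69. Capacity used 37/37.
Total value = 262.69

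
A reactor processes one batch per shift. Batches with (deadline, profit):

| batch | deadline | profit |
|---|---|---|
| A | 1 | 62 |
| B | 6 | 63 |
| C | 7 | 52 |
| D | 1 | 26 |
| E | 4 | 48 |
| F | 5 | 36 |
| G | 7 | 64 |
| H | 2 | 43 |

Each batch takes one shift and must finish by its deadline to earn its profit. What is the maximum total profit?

368

Sort by profit descending; place each in the latest free slot ≤ its deadline.
By profit: G(d7,64), B(d6,63), A(d1,62), C(d7,52), E(d4,48), H(d2,43), F(d5,36), D(d1,26)
G→slot 7; B→slot 6; A→slot 1; C→slot 5; E→slot 4; H→slot 2; F→slot 3; D skipped.
Profit = 62 + 43 + 36 + 48 + 52 + 63 + 64 = 368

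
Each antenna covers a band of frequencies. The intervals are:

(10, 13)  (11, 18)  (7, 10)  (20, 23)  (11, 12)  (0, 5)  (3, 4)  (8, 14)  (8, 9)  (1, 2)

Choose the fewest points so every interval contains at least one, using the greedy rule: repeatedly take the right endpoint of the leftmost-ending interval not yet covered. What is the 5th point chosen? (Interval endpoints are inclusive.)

Process intervals by earliest right end; each time one isn't hit yet, stab at its right endpoint.
By right end: [1,2]  [3,4]  [0,5]  [8,9]  [7,10]  [11,12]  [10,13]  [8,14]  [11,18]  [20,23]
[1,2] uncovered → point at 2; [3,4] uncovered → point at 4; [8,9] uncovered → point at 9; [11,12] uncovered → point at 12; [20,23] uncovered → point at 23.
Points: 2, 4, 9, 12, 23 (5 total).

23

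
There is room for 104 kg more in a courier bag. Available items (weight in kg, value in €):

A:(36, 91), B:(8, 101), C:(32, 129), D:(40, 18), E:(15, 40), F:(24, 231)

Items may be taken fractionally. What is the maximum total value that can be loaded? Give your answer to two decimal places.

Greedy by value/weight ratio, highest first.
Order: B (101/8=12.62) > F (231/24=9.62) > C (129/32=4.03) > E (40/15=2.67) > A (91/36=2.53) > D (18/40=0.45)
Fill: take B (8 @ 101) → take F (24 @ 231) → take C (32 @ 129) → take E (15 @ 40) → take 25/36 of A → 63.19; 104/104 used.
Total value = 564.19

564.19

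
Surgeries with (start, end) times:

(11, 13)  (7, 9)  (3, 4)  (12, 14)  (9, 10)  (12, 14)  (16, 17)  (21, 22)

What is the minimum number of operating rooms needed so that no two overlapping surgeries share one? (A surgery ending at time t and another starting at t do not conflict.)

The answer is the maximum number of intervals overlapping at any instant.
Events (time:±→running): 3:+→1 4:-→0 7:+→1 9:-→0 9:+→1 10:-→0 11:+→1 12:+→2 12:+→3 … peak 3.

3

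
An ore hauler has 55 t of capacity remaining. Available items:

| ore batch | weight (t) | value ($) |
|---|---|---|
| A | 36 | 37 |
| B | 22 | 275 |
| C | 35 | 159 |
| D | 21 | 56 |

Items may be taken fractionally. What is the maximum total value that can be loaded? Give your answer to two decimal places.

Sort by value per unit weight and fill in that order.
Order: B (275/22=12.50) > C (159/35=4.54) > D (56/21=2.67) > A (37/36=1.03)
Fill: take B (22 @ 275) → take 33/35 of C → 149.91; 55/55 used.
Total value = 424.91

424.91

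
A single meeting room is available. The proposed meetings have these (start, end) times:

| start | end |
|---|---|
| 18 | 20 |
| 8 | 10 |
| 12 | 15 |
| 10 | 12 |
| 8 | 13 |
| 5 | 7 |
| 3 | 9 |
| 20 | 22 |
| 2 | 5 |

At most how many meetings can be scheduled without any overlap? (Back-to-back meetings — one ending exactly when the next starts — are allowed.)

Greedy by earliest finish: after sorting by end time, pick each interval compatible with the last pick.
Sorted by end: (2,5)  (5,7)  (3,9)  (8,10)  (10,12)  (8,13)  (12,15)  (18,20)  (20,22)
take (2,5); take (5,7); take (8,10); take (10,12); take (12,15); take (18,20); take (20,22).
Selected 7 meetings.

7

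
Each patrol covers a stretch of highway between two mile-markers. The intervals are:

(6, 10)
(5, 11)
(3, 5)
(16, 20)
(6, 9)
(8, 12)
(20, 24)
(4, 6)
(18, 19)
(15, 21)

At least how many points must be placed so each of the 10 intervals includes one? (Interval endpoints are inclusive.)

Sort by right endpoint; whenever an interval is uncovered, place a point at its right end.
Sorted: [3,5] [4,6] [6,9] [6,10] [5,11] [8,12] [18,19] [16,20] [15,21] [20,24]
{[3,5],[4,6]} hit by 5; {[6,9],[6,10],[5,11],[8,12]} hit by 9; {[18,19],[16,20],[15,21]} hit by 19; {[20,24]} hit by 24.
Points: 5, 9, 19, 24 (4 total).

4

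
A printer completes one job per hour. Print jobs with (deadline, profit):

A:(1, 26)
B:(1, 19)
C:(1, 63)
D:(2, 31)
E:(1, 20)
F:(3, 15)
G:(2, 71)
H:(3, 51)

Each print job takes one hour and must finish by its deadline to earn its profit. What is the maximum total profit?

185

By profit: G(d2,71), C(d1,63), H(d3,51), D(d2,31), A(d1,26), E(d1,20), B(d1,19), F(d3,15)
G→slot 2; C→slot 1; H→slot 3; D skipped; A skipped; E skipped; B skipped; F skipped.
Profit = 63 + 71 + 51 = 185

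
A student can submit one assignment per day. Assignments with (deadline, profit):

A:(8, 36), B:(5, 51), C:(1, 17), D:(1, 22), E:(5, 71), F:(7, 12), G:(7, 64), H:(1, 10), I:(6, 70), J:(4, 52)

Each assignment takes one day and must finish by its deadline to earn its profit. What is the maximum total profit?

By profit: E(d5,71), I(d6,70), G(d7,64), J(d4,52), B(d5,51), A(d8,36), D(d1,22), C(d1,17), F(d7,12), H(d1,10)
E→slot 5; I→slot 6; G→slot 7; J→slot 4; B→slot 3; A→slot 8; D→slot 1; C skipped; F→slot 2; H skipped.
Profit = 22 + 12 + 51 + 52 + 71 + 70 + 64 + 36 = 378

378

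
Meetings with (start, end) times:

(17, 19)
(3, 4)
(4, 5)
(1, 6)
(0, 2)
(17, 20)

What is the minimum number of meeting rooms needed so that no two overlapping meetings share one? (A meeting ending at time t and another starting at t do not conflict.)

2

The answer is the maximum number of intervals overlapping at any instant.
starts: [0, 1, 3, 4, 17, 17]
ends:   [2, 4, 5, 6, 19, 20]
s0→1 s1→2  — peak 2.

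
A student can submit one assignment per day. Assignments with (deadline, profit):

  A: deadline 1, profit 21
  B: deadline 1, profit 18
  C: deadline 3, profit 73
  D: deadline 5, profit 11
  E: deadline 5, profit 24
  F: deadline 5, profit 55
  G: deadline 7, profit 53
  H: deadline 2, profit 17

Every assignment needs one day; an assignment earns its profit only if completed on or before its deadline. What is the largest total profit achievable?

Profit order: C=73 F=55 G=53 E=24 A=21 B=18 H=17 D=11
Assign: C→slot 3, F→slot 5, G→slot 7, E→slot 4, A→slot 1, B skipped, H→slot 2, D skipped.
Slots: [1:A] [2:H] [3:C] [4:E] [5:F] [7:G]
Profit = 21 + 17 + 73 + 24 + 55 + 53 = 243

243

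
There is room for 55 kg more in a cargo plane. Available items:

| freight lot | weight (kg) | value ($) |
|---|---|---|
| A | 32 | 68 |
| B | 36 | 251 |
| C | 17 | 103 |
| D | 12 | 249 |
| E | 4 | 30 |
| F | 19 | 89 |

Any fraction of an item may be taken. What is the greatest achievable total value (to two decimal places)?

548.18

Ratios (sorted): D 20.75, E 7.50, B 6.97, C 6.06, F 4.68, A 2.12
take D (12 @ 249); take E (4 @ 30); take B (36 @ 251); take 3/17 of C → 18.18. Capacity used 55/55.
Total value = 548.18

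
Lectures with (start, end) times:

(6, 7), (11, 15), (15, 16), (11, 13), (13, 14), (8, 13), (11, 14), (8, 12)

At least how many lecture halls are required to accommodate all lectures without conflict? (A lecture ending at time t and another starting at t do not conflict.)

starts: [6, 8, 8, 11, 11, 11, 13, 15]
ends:   [7, 12, 13, 13, 14, 14, 15, 16]
s6→1 e7→0 s8→1 s8→2 s11→3 s11→4 s11→5  — peak 5.

5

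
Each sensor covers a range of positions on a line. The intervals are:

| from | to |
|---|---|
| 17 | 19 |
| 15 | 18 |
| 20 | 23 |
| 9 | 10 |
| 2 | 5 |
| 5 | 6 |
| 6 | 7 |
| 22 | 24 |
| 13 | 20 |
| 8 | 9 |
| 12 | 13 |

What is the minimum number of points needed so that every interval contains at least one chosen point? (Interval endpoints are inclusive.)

Sorted: [2,5] [5,6] [6,7] [8,9] [9,10] [12,13] [15,18] [17,19] [13,20] [20,23] [22,24]
{[2,5],[5,6]} hit by 5; {[6,7]} hit by 7; {[8,9],[9,10]} hit by 9; {[12,13]} hit by 13; {[15,18],[17,19],[13,20]} hit by 18; {[20,23],[22,24]} hit by 23.
Points: 5, 7, 9, 13, 18, 23 (6 total).

6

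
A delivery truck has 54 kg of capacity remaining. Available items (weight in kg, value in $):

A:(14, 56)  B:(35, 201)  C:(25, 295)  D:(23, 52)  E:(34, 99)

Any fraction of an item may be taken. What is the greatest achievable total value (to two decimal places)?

Greedy by value/weight ratio, highest first.
Ratios (sorted): C 11.80, B 5.74, A 4.00, E 2.91, D 2.26
take C (25 @ 295); take 29/35 of B → 166.54. Capacity used 54/54.
Total value = 461.54

461.54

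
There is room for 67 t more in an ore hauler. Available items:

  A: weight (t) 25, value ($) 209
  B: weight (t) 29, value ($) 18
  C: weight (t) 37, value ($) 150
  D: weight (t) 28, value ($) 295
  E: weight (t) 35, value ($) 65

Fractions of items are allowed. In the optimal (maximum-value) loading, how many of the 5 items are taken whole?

2

Order: D (295/28=10.54) > A (209/25=8.36) > C (150/37=4.05) > E (65/35=1.86) > B (18/29=0.62)
Fill: take D (28 @ 295) → take A (25 @ 209) → take 14/37 of C → 56.76; 67/67 used.
2 item(s) taken whole; one partial (take 14/37 of C).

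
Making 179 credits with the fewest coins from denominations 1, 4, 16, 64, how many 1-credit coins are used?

3

179 = 2×64 + 3×16 + 3×1
Count of 1: 3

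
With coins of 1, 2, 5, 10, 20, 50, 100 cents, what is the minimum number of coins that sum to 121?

Greedy: take as many of the largest coin as possible, then repeat with the remainder.
121 − 1×100→21 − 1×20→1 − 1×1→0
Total coins = 1 + 1 + 1 = 3

3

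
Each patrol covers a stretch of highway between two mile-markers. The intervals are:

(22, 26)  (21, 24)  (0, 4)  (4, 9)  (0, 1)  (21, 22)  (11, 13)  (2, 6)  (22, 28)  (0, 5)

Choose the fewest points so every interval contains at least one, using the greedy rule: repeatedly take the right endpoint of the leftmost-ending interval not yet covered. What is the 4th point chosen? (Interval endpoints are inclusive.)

Sorted: [0,1] [0,4] [0,5] [2,6] [4,9] [11,13] [21,22] [21,24] [22,26] [22,28]
{[0,1],[0,4],[0,5]} hit by 1; {[2,6],[4,9]} hit by 6; {[11,13]} hit by 13; {[21,22],[21,24],[22,26],[22,28]} hit by 22.
Points: 1, 6, 13, 22 (4 total).

22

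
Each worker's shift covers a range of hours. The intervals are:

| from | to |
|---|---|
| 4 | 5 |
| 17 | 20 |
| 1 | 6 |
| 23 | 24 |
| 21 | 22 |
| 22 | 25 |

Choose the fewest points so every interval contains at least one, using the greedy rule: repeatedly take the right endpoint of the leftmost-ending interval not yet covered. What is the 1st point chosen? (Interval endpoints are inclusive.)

Sorted: [4,5] [1,6] [17,20] [21,22] [23,24] [22,25]
{[4,5],[1,6]} hit by 5; {[17,20]} hit by 20; {[21,22]} hit by 22; {[23,24],[22,25]} hit by 24.
Points: 5, 20, 22, 24 (4 total).

5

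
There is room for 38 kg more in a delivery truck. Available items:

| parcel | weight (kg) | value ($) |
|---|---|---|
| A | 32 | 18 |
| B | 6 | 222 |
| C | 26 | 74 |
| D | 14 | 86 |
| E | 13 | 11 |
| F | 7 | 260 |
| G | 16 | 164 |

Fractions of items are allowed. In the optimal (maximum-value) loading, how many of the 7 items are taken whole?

3

Greedy by value/weight ratio, highest first.
Order: F (260/7=37.14) > B (222/6=37.00) > G (164/16=10.25) > D (86/14=6.14) > C (74/26=2.85) > E (11/13=0.85) > A (18/32=0.56)
Fill: take F (7 @ 260) → take B (6 @ 222) → take G (16 @ 164) → take 9/14 of D → 55.29; 38/38 used.
3 item(s) taken whole; one partial (take 9/14 of D).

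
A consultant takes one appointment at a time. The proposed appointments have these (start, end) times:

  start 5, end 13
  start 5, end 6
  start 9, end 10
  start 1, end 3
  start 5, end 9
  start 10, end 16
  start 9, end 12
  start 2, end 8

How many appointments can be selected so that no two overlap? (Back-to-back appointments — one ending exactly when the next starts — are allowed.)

Order by finish time; keep every interval that doesn't clash with the previous kept one.
By end time: (1,3), (5,6), (2,8), (5,9), (9,10), (9,12), (5,13), (10,16).
Pick (1,3); next start ≥ 3 → (5,6); next start ≥ 6 → (9,10); next start ≥ 10 → (10,16).
Selected 4 appointments.

4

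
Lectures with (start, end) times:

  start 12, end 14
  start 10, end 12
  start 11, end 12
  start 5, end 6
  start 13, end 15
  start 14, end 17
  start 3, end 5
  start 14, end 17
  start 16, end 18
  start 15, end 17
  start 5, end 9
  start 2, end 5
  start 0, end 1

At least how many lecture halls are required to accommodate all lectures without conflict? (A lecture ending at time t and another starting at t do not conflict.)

4

Events (time:±→running): 0:+→1 1:-→0 2:+→1 3:+→2 5:-→1 5:-→0 5:+→1 5:+→2 6:-→1 9:-→0 10:+→1 11:+→2 12:-→1 12:-→0 12:+→1 13:+→2 14:-→1 14:+→2 14:+→3 15:-→2 15:+→3 16:+→4 … peak 4.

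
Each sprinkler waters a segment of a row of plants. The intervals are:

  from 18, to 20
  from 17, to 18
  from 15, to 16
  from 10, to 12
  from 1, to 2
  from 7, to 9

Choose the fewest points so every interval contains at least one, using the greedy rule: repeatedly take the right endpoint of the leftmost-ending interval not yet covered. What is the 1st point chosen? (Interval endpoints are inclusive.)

2

Process intervals by earliest right end; each time one isn't hit yet, stab at its right endpoint.
By right end: [1,2]  [7,9]  [10,12]  [15,16]  [17,18]  [18,20]
[1,2] uncovered → point at 2; [7,9] uncovered → point at 9; [10,12] uncovered → point at 12; [15,16] uncovered → point at 16; [17,18] uncovered → point at 18.
Points: 2, 9, 12, 16, 18 (5 total).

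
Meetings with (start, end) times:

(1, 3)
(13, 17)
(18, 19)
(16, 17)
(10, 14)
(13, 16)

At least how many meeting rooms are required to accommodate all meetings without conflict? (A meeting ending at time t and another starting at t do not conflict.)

Count concurrent intervals with a sweep; the peak is the room count.
starts: [1, 10, 13, 13, 16, 18]
ends:   [3, 14, 16, 17, 17, 19]
s1→1 e3→0 s10→1 s13→2 s13→3  — peak 3.

3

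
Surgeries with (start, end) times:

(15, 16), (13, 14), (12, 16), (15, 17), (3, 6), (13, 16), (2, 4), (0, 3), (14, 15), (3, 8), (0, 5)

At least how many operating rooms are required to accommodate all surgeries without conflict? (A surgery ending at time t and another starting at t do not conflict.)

Count concurrent intervals with a sweep; the peak is the room count.
Events (time:±→running): 0:+→1 0:+→2 2:+→3 3:-→2 3:+→3 3:+→4 … peak 4.

4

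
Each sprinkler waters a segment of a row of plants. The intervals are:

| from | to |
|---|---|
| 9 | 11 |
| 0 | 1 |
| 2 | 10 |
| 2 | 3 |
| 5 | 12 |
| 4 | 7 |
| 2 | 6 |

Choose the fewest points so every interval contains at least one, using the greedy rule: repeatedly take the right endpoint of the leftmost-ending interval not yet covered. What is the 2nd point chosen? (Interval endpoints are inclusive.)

Process intervals by earliest right end; each time one isn't hit yet, stab at its right endpoint.
Sorted: [0,1] [2,3] [2,6] [4,7] [2,10] [9,11] [5,12]
{[0,1]} hit by 1; {[2,3],[2,6]} hit by 3; {[4,7],[2,10]} hit by 7; {[9,11],[5,12]} hit by 11.
Points: 1, 3, 7, 11 (4 total).

3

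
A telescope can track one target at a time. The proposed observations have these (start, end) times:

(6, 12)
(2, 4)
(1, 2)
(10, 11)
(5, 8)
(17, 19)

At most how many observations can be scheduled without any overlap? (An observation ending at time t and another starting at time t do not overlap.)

Sort by end time and greedily take each interval whose start is ≥ the last chosen end.
By end time: (1,2), (2,4), (5,8), (10,11), (6,12), (17,19).
Pick (1,2); next start ≥ 2 → (2,4); next start ≥ 4 → (5,8); next start ≥ 8 → (10,11); next start ≥ 11 → (17,19).
Selected 5 observations.

5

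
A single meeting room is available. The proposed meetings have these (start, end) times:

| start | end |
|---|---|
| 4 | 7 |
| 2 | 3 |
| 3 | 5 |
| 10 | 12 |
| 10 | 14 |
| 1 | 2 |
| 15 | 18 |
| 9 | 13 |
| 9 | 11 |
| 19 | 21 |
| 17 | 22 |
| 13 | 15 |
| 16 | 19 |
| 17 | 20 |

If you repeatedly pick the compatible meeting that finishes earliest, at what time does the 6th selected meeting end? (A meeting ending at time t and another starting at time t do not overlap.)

Sort by end time and greedily take each interval whose start is ≥ the last chosen end.
Sorted by end: (1,2)  (2,3)  (3,5)  (4,7)  (9,11)  (10,12)  (9,13)  (10,14)  (13,15)  (15,18)  (16,19)  (17,20)  (19,21)  (17,22)
take (1,2); take (2,3); take (3,5); take (9,11); take (13,15); take (15,18); take (19,21); skip (17,22).
Selected: (1,2) (2,3) (3,5) (9,11) (13,15) (15,18) (19,21)

18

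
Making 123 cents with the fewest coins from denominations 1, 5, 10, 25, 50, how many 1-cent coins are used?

123 = 2×50 + 2×10 + 3×1
Count of 1: 3

3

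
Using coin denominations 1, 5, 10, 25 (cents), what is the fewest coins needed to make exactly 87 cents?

6

Use the largest denomination that fits, subtract, and repeat.
87 − 3×25→12 − 1×10→2 − 2×1→0
Total coins = 3 + 1 + 2 = 6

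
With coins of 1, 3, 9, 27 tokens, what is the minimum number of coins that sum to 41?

5

Use the largest denomination that fits, subtract, and repeat.
41 = 1×27 + 1×9 + 1×3 + 2×1
Total coins = 1 + 1 + 1 + 2 = 5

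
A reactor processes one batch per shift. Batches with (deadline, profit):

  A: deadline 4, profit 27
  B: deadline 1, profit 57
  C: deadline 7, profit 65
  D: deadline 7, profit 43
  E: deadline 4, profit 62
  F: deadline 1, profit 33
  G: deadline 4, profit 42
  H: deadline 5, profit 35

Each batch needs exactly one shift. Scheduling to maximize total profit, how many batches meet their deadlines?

By profit: C(d7,65), E(d4,62), B(d1,57), D(d7,43), G(d4,42), H(d5,35), F(d1,33), A(d4,27)
C→slot 7; E→slot 4; B→slot 1; D→slot 6; G→slot 3; H→slot 5; F skipped; A→slot 2.
7 of 8 scheduled.

7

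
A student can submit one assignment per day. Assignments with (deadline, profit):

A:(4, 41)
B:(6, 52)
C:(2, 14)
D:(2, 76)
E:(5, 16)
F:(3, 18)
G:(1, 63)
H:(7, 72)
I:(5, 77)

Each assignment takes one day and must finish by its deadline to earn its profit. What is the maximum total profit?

399

Profit order: I=77 D=76 H=72 G=63 B=52 A=41 F=18 E=16 C=14
Assign: I→slot 5, D→slot 2, H→slot 7, G→slot 1, B→slot 6, A→slot 4, F→slot 3, E skipped, C skipped.
Slots: [1:G] [2:D] [3:F] [4:A] [5:I] [6:B] [7:H]
Profit = 63 + 76 + 18 + 41 + 77 + 52 + 72 = 399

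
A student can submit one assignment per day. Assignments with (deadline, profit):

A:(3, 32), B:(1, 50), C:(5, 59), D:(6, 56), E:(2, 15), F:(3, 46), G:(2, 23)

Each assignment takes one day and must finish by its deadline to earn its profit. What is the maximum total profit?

Take jobs in profit order; each goes to the latest open slot no later than its deadline.
Profit order: C=59 D=56 B=50 F=46 A=32 G=23 E=15
Assign: C→slot 5, D→slot 6, B→slot 1, F→slot 3, A→slot 2, G skipped, E skipped.
Slots: [1:B] [2:A] [3:F] [5:C] [6:D]
Profit = 50 + 32 + 46 + 59 + 56 = 243

243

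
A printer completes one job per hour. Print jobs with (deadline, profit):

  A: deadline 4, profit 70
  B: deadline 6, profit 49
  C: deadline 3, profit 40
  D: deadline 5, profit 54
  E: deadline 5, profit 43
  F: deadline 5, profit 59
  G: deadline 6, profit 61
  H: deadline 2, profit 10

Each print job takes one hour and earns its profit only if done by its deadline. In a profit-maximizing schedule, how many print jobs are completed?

6

Sort by profit descending; place each in the latest free slot ≤ its deadline.
By profit: A(d4,70), G(d6,61), F(d5,59), D(d5,54), B(d6,49), E(d5,43), C(d3,40), H(d2,10)
A→slot 4; G→slot 6; F→slot 5; D→slot 3; B→slot 2; E→slot 1; C skipped; H skipped.
6 of 8 scheduled.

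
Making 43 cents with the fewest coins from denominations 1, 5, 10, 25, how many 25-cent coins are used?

1

43 = 1×25 + 1×10 + 1×5 + 3×1
Count of 25: 1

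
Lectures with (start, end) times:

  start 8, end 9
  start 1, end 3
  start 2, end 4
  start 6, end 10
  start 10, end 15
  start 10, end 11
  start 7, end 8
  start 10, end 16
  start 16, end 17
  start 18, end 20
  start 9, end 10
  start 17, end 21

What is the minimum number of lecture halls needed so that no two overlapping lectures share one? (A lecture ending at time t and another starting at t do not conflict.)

3

Events (time:±→running): 1:+→1 2:+→2 3:-→1 4:-→0 6:+→1 7:+→2 8:-→1 8:+→2 9:-→1 9:+→2 10:-→1 10:-→0 10:+→1 10:+→2 10:+→3 … peak 3.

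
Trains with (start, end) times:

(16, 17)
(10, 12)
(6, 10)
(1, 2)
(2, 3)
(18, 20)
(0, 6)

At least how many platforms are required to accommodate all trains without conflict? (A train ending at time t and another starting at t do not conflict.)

2

The answer is the maximum number of intervals overlapping at any instant.
Events (time:±→running): 0:+→1 1:+→2 … peak 2.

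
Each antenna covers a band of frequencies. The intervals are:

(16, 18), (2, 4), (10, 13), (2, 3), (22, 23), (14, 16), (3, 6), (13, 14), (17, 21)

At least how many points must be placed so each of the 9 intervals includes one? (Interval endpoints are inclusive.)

5

Process intervals by earliest right end; each time one isn't hit yet, stab at its right endpoint.
By right end: [2,3]  [2,4]  [3,6]  [10,13]  [13,14]  [14,16]  [16,18]  [17,21]  [22,23]
[2,3] uncovered → point at 3; [10,13] uncovered → point at 13; [14,16] uncovered → point at 16; [17,21] uncovered → point at 21; [22,23] uncovered → point at 23.
Points: 3, 13, 16, 21, 23 (5 total).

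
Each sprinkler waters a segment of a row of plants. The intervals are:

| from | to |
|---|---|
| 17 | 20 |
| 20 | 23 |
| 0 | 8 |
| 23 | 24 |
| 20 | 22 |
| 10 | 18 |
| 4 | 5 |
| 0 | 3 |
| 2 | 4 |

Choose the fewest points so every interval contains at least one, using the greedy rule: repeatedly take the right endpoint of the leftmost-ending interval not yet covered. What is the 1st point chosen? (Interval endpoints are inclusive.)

3

Sort by right endpoint; whenever an interval is uncovered, place a point at its right end.
By right end: [0,3]  [2,4]  [4,5]  [0,8]  [10,18]  [17,20]  [20,22]  [20,23]  [23,24]
[0,3] uncovered → point at 3; [4,5] uncovered → point at 5; [10,18] uncovered → point at 18; [20,22] uncovered → point at 22; [23,24] uncovered → point at 24.
Points: 3, 5, 18, 22, 24 (5 total).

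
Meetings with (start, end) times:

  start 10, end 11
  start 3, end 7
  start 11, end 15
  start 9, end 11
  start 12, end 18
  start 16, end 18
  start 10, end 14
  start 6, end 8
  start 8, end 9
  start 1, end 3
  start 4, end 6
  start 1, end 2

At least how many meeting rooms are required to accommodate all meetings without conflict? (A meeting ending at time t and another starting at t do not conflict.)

3

starts: [1, 1, 3, 4, 6, 8, 9, 10, 10, 11, 12, 16]
ends:   [2, 3, 6, 7, 8, 9, 11, 11, 14, 15, 18, 18]
s1→1 s1→2 e2→1 e3→0 s3→1 s4→2 e6→1 s6→2 e7→1 e8→0 s8→1 e9→0 s9→1 s10→2 s10→3  — peak 3.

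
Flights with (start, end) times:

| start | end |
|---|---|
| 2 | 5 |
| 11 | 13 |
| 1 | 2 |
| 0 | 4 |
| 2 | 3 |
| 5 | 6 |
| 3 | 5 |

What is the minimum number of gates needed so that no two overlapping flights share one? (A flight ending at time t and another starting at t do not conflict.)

3

starts: [0, 1, 2, 2, 3, 5, 11]
ends:   [2, 3, 4, 5, 5, 6, 13]
s0→1 s1→2 e2→1 s2→2 s2→3  — peak 3.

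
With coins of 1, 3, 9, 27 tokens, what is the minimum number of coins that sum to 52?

6

Greedy: take as many of the largest coin as possible, then repeat with the remainder.
52 = 1×27 + 2×9 + 2×3 + 1×1
Total coins = 1 + 2 + 2 + 1 = 6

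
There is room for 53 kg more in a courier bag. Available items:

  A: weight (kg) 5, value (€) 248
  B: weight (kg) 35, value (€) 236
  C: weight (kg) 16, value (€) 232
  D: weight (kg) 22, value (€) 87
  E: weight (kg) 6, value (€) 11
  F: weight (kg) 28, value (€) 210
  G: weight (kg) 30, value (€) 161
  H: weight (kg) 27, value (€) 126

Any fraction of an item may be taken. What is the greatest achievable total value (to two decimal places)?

Order: A (248/5=49.60) > C (232/16=14.50) > F (210/28=7.50) > B (236/35=6.74) > G (161/30=5.37) > H (126/27=4.67) > D (87/22=3.95) > E (11/6=1.83)
Fill: take A (5 @ 248) → take C (16 @ 232) → take F (28 @ 210) → take 4/35 of B → 26.97; 53/53 used.
Total value = 716.97

716.97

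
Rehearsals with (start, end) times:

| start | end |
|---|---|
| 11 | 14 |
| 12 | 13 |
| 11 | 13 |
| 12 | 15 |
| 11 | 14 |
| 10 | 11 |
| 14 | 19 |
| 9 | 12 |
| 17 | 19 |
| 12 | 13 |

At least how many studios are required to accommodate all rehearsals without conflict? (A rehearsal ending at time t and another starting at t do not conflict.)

Count concurrent intervals with a sweep; the peak is the room count.
Events (time:±→running): 9:+→1 10:+→2 11:-→1 11:+→2 11:+→3 11:+→4 12:-→3 12:+→4 12:+→5 12:+→6 … peak 6.

6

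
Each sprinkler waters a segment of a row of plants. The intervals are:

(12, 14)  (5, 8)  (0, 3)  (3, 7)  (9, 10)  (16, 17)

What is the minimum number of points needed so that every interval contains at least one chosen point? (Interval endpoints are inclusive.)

5

Sorted: [0,3] [3,7] [5,8] [9,10] [12,14] [16,17]
{[0,3],[3,7]} hit by 3; {[5,8]} hit by 8; {[9,10]} hit by 10; {[12,14]} hit by 14; {[16,17]} hit by 17.
Points: 3, 8, 10, 14, 17 (5 total).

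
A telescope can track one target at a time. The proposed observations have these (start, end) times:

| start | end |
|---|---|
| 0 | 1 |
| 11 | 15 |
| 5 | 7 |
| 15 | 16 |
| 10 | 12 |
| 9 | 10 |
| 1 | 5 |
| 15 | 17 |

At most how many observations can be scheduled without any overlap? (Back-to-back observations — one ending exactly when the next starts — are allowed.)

6

By end time: (0,1), (1,5), (5,7), (9,10), (10,12), (11,15), (15,16), (15,17).
Pick (0,1); next start ≥ 1 → (1,5); next start ≥ 5 → (5,7); next start ≥ 7 → (9,10); next start ≥ 10 → (10,12); next start ≥ 12 → (15,16).
Selected 6 observations.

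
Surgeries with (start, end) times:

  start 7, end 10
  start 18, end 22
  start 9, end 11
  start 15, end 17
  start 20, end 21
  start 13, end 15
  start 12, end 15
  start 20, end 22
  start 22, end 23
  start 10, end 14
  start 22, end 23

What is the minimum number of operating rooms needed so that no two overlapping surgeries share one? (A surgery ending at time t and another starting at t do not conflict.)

starts: [7, 9, 10, 12, 13, 15, 18, 20, 20, 22, 22]
ends:   [10, 11, 14, 15, 15, 17, 21, 22, 22, 23, 23]
s7→1 s9→2 e10→1 s10→2 e11→1 s12→2 s13→3  — peak 3.

3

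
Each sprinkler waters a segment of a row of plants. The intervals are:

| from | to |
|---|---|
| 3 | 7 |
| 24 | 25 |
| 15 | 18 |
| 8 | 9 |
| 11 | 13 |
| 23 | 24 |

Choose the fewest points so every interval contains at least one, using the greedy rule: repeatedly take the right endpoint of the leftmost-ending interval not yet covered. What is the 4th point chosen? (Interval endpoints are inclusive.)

18

Process intervals by earliest right end; each time one isn't hit yet, stab at its right endpoint.
Sorted: [3,7] [8,9] [11,13] [15,18] [23,24] [24,25]
{[3,7]} hit by 7; {[8,9]} hit by 9; {[11,13]} hit by 13; {[15,18]} hit by 18; {[23,24],[24,25]} hit by 24.
Points: 7, 9, 13, 18, 24 (5 total).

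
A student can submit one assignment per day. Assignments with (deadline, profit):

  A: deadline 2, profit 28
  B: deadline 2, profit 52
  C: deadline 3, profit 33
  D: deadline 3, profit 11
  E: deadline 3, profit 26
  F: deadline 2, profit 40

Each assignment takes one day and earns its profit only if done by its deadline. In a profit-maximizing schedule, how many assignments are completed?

3

Take jobs in profit order; each goes to the latest open slot no later than its deadline.
Profit order: B=52 F=40 C=33 A=28 E=26 D=11
Assign: B→slot 2, F→slot 1, C→slot 3, A skipped, E skipped, D skipped.
Slots: [1:F] [2:B] [3:C]
3 of 6 scheduled.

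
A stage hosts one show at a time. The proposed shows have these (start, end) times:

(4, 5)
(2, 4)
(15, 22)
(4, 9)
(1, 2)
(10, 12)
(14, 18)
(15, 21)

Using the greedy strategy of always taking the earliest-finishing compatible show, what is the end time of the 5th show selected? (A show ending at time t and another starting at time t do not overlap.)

Order by finish time; keep every interval that doesn't clash with the previous kept one.
Sorted by end: (1,2)  (2,4)  (4,5)  (4,9)  (10,12)  (14,18)  (15,21)  (15,22)
take (1,2); take (2,4); take (4,5); take (10,12); take (14,18).
Selected: (1,2) (2,4) (4,5) (10,12) (14,18)

18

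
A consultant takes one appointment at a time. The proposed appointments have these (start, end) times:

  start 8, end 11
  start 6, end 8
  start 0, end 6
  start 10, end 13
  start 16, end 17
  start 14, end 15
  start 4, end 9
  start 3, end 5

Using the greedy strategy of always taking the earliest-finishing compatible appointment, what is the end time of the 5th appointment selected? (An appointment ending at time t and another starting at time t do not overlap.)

Sort by end time and greedily take each interval whose start is ≥ the last chosen end.
By end time: (3,5), (0,6), (6,8), (4,9), (8,11), (10,13), (14,15), (16,17).
Pick (3,5); next start ≥ 5 → (6,8); next start ≥ 8 → (8,11); next start ≥ 11 → (14,15); next start ≥ 15 → (16,17).
Selected: (3,5) (6,8) (8,11) (14,15) (16,17)

17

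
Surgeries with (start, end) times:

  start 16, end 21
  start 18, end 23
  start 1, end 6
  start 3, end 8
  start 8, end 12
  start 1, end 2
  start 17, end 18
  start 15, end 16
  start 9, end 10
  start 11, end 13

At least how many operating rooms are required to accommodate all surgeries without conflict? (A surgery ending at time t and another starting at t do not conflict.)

Events (time:±→running): 1:+→1 1:+→2 … peak 2.

2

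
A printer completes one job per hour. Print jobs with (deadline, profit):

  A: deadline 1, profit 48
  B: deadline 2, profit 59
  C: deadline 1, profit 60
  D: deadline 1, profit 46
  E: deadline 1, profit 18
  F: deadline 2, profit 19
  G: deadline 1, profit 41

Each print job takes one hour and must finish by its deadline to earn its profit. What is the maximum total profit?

119

By profit: C(d1,60), B(d2,59), A(d1,48), D(d1,46), G(d1,41), F(d2,19), E(d1,18)
C→slot 1; B→slot 2; A skipped; D skipped; G skipped; F skipped; E skipped.
Profit = 60 + 59 = 119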